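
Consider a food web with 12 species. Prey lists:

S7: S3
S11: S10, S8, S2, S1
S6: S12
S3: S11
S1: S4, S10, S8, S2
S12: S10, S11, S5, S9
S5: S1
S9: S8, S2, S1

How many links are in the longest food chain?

One longest chain: S4 → S1 → S11 → S3 → S7.
It has 5 species and 4 links.

4 links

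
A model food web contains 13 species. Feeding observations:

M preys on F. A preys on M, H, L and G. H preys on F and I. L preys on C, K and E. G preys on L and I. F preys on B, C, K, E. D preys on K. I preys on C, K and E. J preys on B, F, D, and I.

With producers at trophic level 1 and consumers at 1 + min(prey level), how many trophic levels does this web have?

Producers (level 1): K, B, E, C.
Following each consumer down to its lowest-level prey: K → L → G (levels 1 through 3).
All prey of G (L 2, I 2) are at level 2 or above, so G is at level 1 + 2 = 3.
Every consumer has at least one prey at level 2 or below, so none exceeds level 3.

3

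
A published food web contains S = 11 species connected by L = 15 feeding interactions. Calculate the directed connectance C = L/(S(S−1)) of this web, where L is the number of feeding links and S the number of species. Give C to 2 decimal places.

The web has S = 11 species and L = 15 feeding links.
C = L / (S(S−1)) = 15 / 110 = 0.1364 ≈ 0.14.

C = 0.14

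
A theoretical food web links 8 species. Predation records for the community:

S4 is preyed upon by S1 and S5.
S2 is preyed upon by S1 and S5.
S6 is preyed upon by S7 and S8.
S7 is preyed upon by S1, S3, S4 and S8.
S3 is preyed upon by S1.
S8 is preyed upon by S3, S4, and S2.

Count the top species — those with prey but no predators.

2

Top species (has prey, but nothing eats it): S1, S5.
Count: 2.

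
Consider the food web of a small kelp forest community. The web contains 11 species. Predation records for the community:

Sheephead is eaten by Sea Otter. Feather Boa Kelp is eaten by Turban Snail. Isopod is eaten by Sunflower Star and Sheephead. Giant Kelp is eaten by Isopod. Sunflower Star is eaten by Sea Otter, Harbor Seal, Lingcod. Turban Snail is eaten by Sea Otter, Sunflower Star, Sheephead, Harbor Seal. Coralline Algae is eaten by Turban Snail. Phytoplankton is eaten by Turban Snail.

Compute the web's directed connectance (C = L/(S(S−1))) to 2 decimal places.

The web has S = 11 species and L = 14 feeding links.
C = L / (S(S−1)) = 14 / 110 = 0.1273 ≈ 0.13.

C = 0.13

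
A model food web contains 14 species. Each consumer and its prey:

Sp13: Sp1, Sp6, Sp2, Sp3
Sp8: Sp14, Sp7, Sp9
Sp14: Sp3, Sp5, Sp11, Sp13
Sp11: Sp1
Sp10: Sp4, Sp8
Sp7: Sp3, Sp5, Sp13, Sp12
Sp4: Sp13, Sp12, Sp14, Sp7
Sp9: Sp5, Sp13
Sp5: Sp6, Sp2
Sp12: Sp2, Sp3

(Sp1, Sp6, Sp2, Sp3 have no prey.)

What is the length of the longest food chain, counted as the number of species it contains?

One longest chain: Sp6 → Sp5 → Sp14 → Sp4 → Sp10.
It has 5 species and 4 links.

5 species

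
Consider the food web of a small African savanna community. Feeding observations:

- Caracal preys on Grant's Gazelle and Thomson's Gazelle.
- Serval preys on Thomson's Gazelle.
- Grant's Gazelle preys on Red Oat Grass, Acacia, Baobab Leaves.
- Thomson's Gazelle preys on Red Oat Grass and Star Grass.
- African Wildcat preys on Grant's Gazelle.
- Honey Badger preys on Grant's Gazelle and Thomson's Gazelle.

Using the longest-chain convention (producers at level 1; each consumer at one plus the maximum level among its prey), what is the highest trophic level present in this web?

Producers (level 1): Baobab Leaves, Acacia, Star Grass, Red Oat Grass.
Baobab Leaves → Grant's Gazelle → Caracal gives Caracal level 3.
No species has a prey at level 3, so no species reaches level 4.

3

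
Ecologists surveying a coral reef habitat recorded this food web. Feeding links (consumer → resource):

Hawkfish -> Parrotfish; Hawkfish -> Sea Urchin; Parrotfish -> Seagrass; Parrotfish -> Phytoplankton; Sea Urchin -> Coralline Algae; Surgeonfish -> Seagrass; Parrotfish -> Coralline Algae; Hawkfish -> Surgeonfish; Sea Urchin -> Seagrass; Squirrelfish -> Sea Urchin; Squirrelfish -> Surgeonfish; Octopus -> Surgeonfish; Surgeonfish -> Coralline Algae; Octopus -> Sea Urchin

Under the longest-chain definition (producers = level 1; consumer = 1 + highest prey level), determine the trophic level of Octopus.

Coralline Algae is a producer → level 1.
Surgeonfish eats Coralline Algae (level 1); other prey at levels: Seagrass 1 → level 2.
Octopus eats Surgeonfish (level 2); other prey at levels: Sea Urchin 2 → level 3.

Trophic level 3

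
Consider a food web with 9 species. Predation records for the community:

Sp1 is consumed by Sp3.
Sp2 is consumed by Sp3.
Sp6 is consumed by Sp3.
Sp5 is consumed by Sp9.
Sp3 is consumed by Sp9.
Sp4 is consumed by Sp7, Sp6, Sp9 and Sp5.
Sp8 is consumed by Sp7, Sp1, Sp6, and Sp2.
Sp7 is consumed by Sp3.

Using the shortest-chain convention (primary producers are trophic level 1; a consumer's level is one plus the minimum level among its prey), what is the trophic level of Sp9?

Trophic level 2

Sp4 is a producer → level 1.
Sp9 eats Sp4 → level 2.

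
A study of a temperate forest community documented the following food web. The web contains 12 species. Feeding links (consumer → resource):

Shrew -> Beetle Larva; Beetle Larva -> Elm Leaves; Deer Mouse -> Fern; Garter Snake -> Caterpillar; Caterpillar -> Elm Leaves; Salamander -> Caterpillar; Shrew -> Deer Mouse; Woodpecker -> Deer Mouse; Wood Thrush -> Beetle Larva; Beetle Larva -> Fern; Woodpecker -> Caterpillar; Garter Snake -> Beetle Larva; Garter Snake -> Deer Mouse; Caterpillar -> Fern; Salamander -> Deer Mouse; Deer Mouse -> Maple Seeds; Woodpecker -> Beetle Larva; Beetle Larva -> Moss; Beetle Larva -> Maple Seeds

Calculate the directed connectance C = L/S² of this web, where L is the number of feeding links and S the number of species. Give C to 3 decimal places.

C = 0.132

The web has S = 12 species and L = 19 feeding links.
C = L / S² = 19 / 144 = 0.1319 ≈ 0.132.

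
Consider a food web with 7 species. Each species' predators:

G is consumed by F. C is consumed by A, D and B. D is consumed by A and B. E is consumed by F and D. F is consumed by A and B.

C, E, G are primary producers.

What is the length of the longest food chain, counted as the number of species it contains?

3 species

One longest chain: C → D → A.
It has 3 species and 2 links.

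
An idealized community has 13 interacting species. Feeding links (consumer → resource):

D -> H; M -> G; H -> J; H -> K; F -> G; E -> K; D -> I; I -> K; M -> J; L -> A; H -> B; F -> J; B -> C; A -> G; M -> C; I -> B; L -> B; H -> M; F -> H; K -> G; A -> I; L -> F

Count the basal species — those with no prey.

3

Basal species (no prey listed): C, G, J.
Count: 3.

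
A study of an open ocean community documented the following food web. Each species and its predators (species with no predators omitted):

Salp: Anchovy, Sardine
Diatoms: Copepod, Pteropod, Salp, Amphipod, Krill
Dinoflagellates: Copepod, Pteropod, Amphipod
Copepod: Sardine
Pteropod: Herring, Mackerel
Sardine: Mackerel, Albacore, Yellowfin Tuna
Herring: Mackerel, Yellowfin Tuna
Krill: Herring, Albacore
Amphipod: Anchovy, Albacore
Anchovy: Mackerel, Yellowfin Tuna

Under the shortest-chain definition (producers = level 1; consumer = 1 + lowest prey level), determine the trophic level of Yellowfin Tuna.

Trophic level 4

Dinoflagellates is a producer → level 1.
Copepod eats Dinoflagellates → level 2.
Sardine eats Copepod → level 3.
Yellowfin Tuna eats Sardine → level 4.
No prey of Yellowfin Tuna is below level 3, so 4 is the minimum.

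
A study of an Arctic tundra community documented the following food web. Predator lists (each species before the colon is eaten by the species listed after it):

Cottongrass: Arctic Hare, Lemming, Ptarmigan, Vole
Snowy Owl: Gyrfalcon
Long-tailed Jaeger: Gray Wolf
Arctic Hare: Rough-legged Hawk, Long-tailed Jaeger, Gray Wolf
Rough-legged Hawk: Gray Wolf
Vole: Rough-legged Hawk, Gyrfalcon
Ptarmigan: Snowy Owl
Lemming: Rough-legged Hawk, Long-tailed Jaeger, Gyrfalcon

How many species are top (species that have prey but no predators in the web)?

2

Top species (has prey, but nothing eats it): Gray Wolf, Gyrfalcon.
Count: 2.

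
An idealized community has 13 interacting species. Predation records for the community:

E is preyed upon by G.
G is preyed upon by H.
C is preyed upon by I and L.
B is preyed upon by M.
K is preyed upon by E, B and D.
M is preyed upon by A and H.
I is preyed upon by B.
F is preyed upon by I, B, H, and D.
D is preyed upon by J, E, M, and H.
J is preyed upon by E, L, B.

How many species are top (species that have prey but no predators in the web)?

Top species (has prey, but nothing eats it): L, A, H.
Count: 3.

3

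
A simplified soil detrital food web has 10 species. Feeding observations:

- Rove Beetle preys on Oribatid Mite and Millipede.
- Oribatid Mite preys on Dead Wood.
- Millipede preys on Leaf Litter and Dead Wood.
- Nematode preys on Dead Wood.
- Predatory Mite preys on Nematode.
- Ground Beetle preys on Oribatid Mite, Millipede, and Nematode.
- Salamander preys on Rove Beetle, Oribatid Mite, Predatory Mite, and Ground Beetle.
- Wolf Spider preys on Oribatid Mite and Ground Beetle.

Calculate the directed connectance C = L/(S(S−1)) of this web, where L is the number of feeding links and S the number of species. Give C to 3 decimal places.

C = 0.178

The web has S = 10 species and L = 16 feeding links.
C = L / (S(S−1)) = 16 / 90 = 0.1778 ≈ 0.178.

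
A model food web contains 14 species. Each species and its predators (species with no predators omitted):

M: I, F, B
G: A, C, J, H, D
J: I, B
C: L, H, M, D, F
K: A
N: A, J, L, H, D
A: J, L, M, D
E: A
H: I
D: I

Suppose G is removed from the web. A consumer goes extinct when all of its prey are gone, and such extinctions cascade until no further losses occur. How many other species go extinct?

Remove G.
Round 1: C (all prey gone) → extinct.
No further losses. Total secondary extinctions: 1.

1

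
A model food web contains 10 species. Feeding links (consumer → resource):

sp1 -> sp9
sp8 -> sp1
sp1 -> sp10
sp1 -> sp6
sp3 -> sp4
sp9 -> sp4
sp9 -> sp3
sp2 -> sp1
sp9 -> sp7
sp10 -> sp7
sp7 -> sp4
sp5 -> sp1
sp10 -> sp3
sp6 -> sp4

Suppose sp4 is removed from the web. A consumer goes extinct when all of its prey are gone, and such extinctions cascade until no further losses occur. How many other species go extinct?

Remove sp4.
Round 1: sp3 (all prey gone), sp6 (all prey gone), sp7 (all prey gone) → extinct.
Round 2: sp9 (all prey gone), sp10 (all prey gone) → extinct.
Round 3: sp1 (all prey gone) → extinct.
Round 4: sp5 (all prey gone), sp2 (all prey gone), sp8 (all prey gone) → extinct.
No further losses. Total secondary extinctions: 9.

9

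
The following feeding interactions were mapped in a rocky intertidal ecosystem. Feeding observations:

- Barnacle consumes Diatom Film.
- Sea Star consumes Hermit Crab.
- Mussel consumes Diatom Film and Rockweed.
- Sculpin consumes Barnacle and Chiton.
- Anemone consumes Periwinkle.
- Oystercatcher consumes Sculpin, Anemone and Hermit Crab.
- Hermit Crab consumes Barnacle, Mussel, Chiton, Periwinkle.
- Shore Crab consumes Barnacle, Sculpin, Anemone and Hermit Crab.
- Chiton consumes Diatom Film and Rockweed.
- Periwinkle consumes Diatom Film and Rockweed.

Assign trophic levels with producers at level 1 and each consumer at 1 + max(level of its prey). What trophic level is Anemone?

Rockweed is a producer → level 1.
Periwinkle eats Rockweed (level 1); other prey at levels: Diatom Film 1 → level 2.
Anemone eats Periwinkle → level 3.

Trophic level 3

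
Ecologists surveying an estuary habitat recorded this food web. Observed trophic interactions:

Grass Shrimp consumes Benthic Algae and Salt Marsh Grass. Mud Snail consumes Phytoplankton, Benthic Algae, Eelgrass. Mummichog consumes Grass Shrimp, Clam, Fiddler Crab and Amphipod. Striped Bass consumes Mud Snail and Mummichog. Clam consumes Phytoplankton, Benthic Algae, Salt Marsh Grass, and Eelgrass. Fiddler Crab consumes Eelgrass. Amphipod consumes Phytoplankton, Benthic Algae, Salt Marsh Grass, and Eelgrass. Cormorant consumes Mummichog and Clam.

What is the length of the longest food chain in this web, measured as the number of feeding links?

3 links

One longest chain: Eelgrass → Fiddler Crab → Mummichog → Striped Bass.
It has 4 species and 3 links.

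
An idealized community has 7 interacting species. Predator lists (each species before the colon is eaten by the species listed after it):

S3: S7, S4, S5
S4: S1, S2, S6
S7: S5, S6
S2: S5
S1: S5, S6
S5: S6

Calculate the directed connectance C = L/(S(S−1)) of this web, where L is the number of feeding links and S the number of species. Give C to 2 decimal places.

The web has S = 7 species and L = 12 feeding links.
C = L / (S(S−1)) = 12 / 42 = 0.2857 ≈ 0.29.

C = 0.29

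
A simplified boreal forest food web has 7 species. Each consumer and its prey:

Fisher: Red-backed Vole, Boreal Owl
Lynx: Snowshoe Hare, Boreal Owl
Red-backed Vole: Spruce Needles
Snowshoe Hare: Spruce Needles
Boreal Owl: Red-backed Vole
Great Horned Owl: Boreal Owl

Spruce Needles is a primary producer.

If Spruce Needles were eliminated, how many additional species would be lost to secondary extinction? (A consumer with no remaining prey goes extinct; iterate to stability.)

Remove Spruce Needles.
Round 1: Snowshoe Hare (all prey gone), Red-backed Vole (all prey gone) → extinct.
Round 2: Boreal Owl (all prey gone) → extinct.
Round 3: Fisher (all prey gone), Great Horned Owl (all prey gone), Lynx (all prey gone) → extinct.
No further losses. Total secondary extinctions: 6.

6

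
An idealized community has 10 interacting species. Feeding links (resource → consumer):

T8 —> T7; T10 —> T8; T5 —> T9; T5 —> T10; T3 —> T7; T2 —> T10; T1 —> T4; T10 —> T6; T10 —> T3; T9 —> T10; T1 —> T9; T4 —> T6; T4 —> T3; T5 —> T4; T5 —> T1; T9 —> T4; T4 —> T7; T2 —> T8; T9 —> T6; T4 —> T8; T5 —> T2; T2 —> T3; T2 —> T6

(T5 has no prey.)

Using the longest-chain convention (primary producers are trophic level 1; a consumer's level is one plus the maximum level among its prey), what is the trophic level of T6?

Trophic level 5

T5 is a producer → level 1.
T1 eats T5 → level 2.
T9 eats T1 (level 2); other prey at levels: T5 1 → level 3.
T10 eats T9 (level 3); other prey at levels: T5 1, T2 2 → level 4.
T6 eats T10 (level 4); other prey at levels: T2 2, T9 3, T4 4 → level 5.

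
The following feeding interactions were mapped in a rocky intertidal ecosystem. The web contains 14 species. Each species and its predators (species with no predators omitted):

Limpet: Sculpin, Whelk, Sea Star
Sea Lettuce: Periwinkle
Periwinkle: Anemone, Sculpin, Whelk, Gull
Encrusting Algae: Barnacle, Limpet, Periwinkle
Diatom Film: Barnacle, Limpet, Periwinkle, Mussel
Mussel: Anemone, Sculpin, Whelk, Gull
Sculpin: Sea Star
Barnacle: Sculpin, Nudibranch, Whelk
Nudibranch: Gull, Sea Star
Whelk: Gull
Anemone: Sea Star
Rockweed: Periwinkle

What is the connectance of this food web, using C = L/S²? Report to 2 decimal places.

C = 0.14

The web has S = 14 species and L = 28 feeding links.
C = L / S² = 28 / 196 = 0.1429 ≈ 0.14.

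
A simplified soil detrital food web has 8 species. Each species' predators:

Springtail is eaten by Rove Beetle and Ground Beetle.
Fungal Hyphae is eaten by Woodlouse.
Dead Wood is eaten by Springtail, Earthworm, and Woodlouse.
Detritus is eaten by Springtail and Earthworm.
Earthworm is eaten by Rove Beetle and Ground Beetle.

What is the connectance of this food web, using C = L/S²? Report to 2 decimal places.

The web has S = 8 species and L = 10 feeding links.
C = L / S² = 10 / 64 = 0.1562 ≈ 0.16.

C = 0.16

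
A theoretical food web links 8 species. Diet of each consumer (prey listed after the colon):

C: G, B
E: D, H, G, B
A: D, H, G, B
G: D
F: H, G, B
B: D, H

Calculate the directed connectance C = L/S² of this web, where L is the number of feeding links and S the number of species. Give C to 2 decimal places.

The web has S = 8 species and L = 16 feeding links.
C = L / S² = 16 / 64 = 0.2500 ≈ 0.25.

C = 0.25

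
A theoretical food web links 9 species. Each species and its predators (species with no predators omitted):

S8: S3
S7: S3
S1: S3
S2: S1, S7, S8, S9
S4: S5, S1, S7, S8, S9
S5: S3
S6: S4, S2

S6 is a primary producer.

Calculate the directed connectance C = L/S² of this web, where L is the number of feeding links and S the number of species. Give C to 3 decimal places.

C = 0.185

The web has S = 9 species and L = 15 feeding links.
C = L / S² = 15 / 81 = 0.1852 ≈ 0.185.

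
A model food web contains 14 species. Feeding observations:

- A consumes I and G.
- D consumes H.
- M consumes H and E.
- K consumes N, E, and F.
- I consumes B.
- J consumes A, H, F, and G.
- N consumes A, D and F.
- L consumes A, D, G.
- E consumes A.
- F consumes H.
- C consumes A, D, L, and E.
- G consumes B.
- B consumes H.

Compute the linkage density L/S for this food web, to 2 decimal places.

There are L = 27 links among S = 14 species.
L/S = 27/14 = 1.9286 ≈ 1.93.

L/S = 1.93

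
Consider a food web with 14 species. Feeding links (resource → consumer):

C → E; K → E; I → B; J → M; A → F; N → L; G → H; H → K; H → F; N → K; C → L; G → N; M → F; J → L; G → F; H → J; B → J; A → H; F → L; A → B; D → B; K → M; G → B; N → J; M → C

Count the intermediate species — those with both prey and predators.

8

Intermediate species (has both prey and predators): H, N, B, J, K, M, F, C.
Count: 8.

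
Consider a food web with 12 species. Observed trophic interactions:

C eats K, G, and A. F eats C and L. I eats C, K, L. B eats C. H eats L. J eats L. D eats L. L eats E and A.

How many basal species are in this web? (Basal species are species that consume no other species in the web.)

4

Basal species (no prey listed): K, G, A, E.
Count: 4.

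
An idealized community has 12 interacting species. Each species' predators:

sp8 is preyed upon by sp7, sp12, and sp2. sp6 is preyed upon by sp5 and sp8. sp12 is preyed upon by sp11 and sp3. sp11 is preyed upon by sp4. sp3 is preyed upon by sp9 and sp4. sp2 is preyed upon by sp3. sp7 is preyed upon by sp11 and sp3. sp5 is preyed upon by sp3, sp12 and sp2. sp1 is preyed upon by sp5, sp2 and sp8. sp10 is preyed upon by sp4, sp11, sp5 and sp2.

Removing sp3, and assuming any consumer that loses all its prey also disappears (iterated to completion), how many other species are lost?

Remove sp3.
Round 1: sp9 (all prey gone) → extinct.
No further losses. Total secondary extinctions: 1.

1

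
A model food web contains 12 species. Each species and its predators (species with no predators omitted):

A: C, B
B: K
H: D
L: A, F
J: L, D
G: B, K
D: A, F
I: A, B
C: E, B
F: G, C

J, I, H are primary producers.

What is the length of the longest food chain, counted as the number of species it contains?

One longest chain: J → L → A → C → B → K.
It has 6 species and 5 links.

6 species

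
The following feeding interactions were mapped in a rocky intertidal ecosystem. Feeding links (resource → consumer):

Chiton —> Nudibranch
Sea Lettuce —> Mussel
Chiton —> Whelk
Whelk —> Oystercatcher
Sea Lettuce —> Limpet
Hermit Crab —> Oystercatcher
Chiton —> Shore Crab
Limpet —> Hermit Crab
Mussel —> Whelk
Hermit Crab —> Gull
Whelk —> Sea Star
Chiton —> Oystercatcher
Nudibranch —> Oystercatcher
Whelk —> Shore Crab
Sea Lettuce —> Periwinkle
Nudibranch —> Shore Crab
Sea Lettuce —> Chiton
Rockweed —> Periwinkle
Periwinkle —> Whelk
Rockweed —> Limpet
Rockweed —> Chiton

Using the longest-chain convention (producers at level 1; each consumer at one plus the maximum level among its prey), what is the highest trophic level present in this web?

4

Producers (level 1): Sea Lettuce, Rockweed.
Sea Lettuce → Periwinkle → Whelk → Oystercatcher gives Oystercatcher level 4.
No species has a prey at level 4, so no species reaches level 5.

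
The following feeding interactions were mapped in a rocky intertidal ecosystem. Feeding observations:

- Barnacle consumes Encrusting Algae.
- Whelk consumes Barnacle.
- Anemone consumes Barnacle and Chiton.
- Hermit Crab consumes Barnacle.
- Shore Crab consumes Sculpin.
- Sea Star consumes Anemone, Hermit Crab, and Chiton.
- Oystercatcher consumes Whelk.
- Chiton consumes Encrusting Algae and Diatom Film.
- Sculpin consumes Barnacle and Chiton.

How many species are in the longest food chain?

4 species

One longest chain: Encrusting Algae → Barnacle → Whelk → Oystercatcher.
It has 4 species and 3 links.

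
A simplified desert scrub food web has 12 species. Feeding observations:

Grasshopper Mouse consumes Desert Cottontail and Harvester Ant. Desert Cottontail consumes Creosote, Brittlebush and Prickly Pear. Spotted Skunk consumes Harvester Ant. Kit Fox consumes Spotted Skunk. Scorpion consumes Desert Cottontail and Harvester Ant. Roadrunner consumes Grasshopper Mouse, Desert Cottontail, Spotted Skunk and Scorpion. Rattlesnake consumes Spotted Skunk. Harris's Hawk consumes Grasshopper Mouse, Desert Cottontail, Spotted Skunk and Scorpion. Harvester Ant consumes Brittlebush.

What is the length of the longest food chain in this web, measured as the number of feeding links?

One longest chain: Brittlebush → Harvester Ant → Spotted Skunk → Kit Fox.
It has 4 species and 3 links.

3 links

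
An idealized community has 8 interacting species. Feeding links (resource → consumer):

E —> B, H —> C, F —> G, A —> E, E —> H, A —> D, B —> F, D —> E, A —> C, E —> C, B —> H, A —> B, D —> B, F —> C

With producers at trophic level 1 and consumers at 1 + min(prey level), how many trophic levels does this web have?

4

Producers (level 1): A.
Following each consumer down to its lowest-level prey: A → B → F → G (levels 1 through 4).
All prey of G (F 3) are at level 3 or above, so G is at level 1 + 3 = 4.
Every consumer has at least one prey at level 3 or below, so none exceeds level 4.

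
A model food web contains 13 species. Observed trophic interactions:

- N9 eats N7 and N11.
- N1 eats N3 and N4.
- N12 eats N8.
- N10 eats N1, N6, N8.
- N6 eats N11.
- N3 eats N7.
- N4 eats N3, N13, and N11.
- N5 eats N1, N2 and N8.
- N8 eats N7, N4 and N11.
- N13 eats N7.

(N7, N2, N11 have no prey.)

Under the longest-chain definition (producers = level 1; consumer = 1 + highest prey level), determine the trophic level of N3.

N7 is a producer → level 1.
N3 eats N7 → level 2.

Trophic level 2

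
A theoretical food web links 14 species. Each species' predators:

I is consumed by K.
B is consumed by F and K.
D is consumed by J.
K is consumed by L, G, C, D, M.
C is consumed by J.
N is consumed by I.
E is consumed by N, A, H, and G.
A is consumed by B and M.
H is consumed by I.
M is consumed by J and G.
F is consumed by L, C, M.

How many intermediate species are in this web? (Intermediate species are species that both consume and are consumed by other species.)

10

Intermediate species (has both prey and predators): A, H, N, I, B, K, F, C, M, D.
Count: 10.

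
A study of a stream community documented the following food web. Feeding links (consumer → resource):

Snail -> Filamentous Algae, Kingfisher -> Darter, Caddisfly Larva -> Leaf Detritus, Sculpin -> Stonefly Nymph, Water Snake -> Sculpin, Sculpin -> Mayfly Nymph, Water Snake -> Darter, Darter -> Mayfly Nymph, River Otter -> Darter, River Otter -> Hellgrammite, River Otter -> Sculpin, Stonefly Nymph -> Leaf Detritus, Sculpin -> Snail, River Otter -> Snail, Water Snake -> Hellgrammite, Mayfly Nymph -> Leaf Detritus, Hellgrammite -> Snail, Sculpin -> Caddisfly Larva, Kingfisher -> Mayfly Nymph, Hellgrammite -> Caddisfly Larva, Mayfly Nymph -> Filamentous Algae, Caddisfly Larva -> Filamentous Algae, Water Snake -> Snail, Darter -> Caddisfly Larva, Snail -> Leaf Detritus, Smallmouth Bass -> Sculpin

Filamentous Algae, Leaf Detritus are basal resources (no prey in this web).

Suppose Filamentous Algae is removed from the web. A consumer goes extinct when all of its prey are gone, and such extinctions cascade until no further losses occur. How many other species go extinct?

0

Remove Filamentous Algae.
Every predator of it retains at least one other prey: Mayfly Nymph still has Leaf Detritus; Caddisfly Larva still has Leaf Detritus; Snail still has Leaf Detritus.
No consumer loses all prey, so no secondary extinctions occur.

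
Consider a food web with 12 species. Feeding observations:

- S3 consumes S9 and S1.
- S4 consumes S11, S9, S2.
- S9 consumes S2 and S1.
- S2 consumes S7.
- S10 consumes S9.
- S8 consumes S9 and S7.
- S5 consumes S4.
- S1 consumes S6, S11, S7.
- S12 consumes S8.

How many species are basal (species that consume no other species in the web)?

Basal species (no prey listed): S6, S7, S11.
Count: 3.

3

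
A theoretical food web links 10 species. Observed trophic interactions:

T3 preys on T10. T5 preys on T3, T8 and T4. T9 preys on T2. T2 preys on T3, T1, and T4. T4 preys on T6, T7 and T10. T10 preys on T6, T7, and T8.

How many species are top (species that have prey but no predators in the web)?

2

Top species (has prey, but nothing eats it): T5, T9.
Count: 2.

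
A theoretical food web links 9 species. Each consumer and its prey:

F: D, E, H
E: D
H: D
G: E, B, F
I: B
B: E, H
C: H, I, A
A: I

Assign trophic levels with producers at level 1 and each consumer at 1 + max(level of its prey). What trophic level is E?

D is a producer → level 1.
E eats D → level 2.

Trophic level 2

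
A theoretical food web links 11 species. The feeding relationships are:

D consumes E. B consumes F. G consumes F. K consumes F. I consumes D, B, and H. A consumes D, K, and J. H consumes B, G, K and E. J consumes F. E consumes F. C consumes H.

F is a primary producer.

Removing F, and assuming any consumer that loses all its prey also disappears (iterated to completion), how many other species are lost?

10

Remove F.
Round 1: E (all prey gone), B (all prey gone), G (all prey gone), J (all prey gone), K (all prey gone) → extinct.
Round 2: H (all prey gone), D (all prey gone) → extinct.
Round 3: C (all prey gone), I (all prey gone), A (all prey gone) → extinct.
No further losses. Total secondary extinctions: 10.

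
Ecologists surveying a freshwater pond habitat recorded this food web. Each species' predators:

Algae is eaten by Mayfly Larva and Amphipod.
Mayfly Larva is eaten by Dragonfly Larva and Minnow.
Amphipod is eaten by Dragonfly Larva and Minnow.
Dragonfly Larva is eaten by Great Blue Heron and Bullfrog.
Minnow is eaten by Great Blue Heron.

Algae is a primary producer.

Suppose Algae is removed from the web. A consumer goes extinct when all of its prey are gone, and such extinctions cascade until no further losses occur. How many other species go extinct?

Remove Algae.
Round 1: Mayfly Larva (all prey gone), Amphipod (all prey gone) → extinct.
Round 2: Dragonfly Larva (all prey gone), Minnow (all prey gone) → extinct.
Round 3: Bullfrog (all prey gone), Great Blue Heron (all prey gone) → extinct.
No further losses. Total secondary extinctions: 6.

6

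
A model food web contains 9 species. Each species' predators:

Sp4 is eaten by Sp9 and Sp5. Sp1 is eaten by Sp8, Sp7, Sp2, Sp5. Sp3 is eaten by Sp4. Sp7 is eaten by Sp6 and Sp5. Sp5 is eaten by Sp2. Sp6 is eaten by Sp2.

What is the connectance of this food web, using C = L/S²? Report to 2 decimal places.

C = 0.14

The web has S = 9 species and L = 11 feeding links.
C = L / S² = 11 / 81 = 0.1358 ≈ 0.14.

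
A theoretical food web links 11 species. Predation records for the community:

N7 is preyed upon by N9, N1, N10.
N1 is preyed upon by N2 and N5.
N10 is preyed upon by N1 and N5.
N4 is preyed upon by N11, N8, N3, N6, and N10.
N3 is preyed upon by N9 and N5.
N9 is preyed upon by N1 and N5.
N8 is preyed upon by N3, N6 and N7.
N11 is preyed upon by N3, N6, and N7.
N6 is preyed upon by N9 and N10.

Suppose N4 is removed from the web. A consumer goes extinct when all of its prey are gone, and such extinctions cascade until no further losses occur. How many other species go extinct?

10

Remove N4.
Round 1: N8 (all prey gone), N11 (all prey gone) → extinct.
Round 2: N6 (all prey gone), N7 (all prey gone), N3 (all prey gone) → extinct.
Round 3: N9 (all prey gone), N10 (all prey gone) → extinct.
Round 4: N1 (all prey gone) → extinct.
Round 5: N2 (all prey gone), N5 (all prey gone) → extinct.
No further losses. Total secondary extinctions: 10.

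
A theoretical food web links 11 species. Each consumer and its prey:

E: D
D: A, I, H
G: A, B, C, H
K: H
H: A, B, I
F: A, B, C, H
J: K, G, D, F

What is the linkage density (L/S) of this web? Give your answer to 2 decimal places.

There are L = 20 links among S = 11 species.
L/S = 20/11 = 1.8182 ≈ 1.82.

L/S = 1.82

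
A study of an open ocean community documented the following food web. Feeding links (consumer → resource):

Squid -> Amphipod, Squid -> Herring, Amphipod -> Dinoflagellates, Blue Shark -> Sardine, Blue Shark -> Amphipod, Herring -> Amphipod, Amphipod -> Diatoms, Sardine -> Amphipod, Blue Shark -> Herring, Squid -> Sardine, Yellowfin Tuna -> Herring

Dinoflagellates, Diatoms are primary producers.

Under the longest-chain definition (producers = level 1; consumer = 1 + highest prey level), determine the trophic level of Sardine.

Dinoflagellates is a producer → level 1.
Amphipod eats Dinoflagellates (level 1); other prey at levels: Diatoms 1 → level 2.
Sardine eats Amphipod → level 3.

Trophic level 3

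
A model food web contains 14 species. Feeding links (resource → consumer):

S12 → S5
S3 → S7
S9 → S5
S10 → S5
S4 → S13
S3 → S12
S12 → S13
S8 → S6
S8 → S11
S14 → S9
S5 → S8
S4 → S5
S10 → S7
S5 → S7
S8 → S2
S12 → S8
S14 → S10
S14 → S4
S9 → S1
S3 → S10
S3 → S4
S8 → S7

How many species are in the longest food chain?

5 species

One longest chain: S3 → S10 → S5 → S8 → S7.
It has 5 species and 4 links.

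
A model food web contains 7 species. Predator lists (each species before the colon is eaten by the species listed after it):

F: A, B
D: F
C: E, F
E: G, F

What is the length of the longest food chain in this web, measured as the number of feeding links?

3 links

One longest chain: C → E → F → A.
It has 4 species and 3 links.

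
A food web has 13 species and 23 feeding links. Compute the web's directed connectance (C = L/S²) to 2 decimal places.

The web has S = 13 species and L = 23 feeding links.
C = L / S² = 23 / 169 = 0.1361 ≈ 0.14.

C = 0.14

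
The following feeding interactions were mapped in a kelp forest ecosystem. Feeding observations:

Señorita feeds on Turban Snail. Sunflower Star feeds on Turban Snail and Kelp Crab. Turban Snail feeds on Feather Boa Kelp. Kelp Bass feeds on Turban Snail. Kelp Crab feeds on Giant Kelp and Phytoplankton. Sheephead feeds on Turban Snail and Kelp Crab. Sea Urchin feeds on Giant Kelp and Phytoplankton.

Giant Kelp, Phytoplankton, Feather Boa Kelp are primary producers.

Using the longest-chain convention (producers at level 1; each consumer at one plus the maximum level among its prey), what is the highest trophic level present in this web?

Producers (level 1): Giant Kelp, Phytoplankton, Feather Boa Kelp.
Feather Boa Kelp → Turban Snail → Sheephead gives Sheephead level 3.
No species has a prey at level 3, so no species reaches level 4.

3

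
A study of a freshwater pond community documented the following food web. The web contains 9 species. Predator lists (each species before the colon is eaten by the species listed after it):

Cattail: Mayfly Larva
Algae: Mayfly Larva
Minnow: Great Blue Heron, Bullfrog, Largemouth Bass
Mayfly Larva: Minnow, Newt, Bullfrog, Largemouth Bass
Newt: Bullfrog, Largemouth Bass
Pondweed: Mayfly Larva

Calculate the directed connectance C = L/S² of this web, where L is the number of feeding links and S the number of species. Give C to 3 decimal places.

C = 0.148

The web has S = 9 species and L = 12 feeding links.
C = L / S² = 12 / 81 = 0.1481 ≈ 0.148.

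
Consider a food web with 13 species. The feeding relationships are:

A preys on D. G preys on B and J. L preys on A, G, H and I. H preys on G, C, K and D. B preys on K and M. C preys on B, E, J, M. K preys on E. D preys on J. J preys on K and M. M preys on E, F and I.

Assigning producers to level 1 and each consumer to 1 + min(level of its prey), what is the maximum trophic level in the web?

Producers (level 1): F, I, E.
Following each consumer down to its lowest-level prey: E → K → J → D → A (levels 1 through 5).
All prey of A (D 4) are at level 4 or above, so A is at level 1 + 4 = 5.
Every consumer has at least one prey at level 4 or below, so none exceeds level 5.

5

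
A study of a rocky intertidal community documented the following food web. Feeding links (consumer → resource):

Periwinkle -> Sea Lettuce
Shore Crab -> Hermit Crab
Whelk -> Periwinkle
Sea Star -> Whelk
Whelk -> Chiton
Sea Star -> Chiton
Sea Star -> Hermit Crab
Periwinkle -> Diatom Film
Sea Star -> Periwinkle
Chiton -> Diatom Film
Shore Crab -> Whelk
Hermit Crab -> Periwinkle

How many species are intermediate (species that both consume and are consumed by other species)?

Intermediate species (has both prey and predators): Periwinkle, Chiton, Whelk, Hermit Crab.
Count: 4.

4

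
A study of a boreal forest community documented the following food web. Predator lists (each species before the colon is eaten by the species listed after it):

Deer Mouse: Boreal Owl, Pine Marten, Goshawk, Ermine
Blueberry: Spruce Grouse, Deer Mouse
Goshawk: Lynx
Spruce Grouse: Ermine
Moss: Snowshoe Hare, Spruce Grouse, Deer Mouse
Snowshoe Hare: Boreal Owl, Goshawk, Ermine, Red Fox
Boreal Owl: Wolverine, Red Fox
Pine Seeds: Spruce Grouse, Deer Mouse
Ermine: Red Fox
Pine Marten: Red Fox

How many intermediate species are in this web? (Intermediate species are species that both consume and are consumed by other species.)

7

Intermediate species (has both prey and predators): Snowshoe Hare, Spruce Grouse, Deer Mouse, Boreal Owl, Pine Marten, Goshawk, Ermine.
Count: 7.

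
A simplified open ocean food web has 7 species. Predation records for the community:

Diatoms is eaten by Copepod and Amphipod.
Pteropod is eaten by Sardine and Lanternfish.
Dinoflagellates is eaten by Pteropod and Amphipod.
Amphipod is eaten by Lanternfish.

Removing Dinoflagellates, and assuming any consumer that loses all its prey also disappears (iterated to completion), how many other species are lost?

2

Remove Dinoflagellates.
Round 1: Pteropod (all prey gone) → extinct.
Round 2: Sardine (all prey gone) → extinct.
No further losses. Total secondary extinctions: 2.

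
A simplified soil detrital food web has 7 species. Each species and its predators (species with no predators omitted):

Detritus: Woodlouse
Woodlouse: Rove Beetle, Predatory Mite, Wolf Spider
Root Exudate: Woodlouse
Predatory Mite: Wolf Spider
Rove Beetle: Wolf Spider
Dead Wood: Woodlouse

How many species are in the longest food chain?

One longest chain: Detritus → Woodlouse → Rove Beetle → Wolf Spider.
It has 4 species and 3 links.

4 species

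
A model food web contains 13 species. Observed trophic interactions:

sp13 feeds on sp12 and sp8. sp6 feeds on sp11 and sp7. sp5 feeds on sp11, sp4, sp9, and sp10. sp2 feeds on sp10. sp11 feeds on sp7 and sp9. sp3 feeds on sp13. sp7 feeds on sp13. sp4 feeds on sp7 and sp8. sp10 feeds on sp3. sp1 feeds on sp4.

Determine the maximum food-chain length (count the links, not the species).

One longest chain: sp8 → sp13 → sp7 → sp11 → sp6.
It has 5 species and 4 links.

4 links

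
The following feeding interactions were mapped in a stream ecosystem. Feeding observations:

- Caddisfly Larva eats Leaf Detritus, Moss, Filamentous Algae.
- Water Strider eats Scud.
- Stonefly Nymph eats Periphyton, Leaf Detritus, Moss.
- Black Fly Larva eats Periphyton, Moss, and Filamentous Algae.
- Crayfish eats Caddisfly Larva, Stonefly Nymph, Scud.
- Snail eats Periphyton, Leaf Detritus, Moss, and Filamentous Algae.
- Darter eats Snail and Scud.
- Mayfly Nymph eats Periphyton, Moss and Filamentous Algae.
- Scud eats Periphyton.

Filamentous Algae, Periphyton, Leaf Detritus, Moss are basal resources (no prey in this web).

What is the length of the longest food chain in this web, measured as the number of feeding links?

One longest chain: Periphyton → Scud → Water Strider.
It has 3 species and 2 links.

2 links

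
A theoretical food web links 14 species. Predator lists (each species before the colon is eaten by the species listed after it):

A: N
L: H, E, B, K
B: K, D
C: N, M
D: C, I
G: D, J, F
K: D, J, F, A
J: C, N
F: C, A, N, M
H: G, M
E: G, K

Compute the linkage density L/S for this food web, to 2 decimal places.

There are L = 28 links among S = 14 species.
L/S = 28/14 = 2.0000 ≈ 2.00.

L/S = 2.00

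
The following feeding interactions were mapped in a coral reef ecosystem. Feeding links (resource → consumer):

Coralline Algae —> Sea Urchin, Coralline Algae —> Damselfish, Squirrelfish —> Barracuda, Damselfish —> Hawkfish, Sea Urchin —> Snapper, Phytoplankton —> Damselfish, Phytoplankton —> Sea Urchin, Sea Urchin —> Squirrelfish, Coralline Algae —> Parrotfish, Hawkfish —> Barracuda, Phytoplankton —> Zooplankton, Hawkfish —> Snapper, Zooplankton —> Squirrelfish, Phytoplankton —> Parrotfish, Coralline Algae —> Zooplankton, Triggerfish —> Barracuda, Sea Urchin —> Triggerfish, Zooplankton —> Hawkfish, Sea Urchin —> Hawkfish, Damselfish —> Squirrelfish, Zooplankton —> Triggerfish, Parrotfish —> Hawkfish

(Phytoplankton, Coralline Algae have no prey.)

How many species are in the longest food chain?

4 species

One longest chain: Phytoplankton → Zooplankton → Hawkfish → Snapper.
It has 4 species and 3 links.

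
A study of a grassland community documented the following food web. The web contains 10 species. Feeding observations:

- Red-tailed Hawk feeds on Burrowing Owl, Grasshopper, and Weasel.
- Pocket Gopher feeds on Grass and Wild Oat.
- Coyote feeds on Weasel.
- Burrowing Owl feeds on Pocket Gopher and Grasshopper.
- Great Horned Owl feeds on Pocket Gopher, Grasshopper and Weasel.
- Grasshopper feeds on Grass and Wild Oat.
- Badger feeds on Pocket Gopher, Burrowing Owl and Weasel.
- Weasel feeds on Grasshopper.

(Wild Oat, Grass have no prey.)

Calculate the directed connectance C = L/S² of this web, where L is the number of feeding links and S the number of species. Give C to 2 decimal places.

C = 0.17

The web has S = 10 species and L = 17 feeding links.
C = L / S² = 17 / 100 = 0.1700 ≈ 0.17.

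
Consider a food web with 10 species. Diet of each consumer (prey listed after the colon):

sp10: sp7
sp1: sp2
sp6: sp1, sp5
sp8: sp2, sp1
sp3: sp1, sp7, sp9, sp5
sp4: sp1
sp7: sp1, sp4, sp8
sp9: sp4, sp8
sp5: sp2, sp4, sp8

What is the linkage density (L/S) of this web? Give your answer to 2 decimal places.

There are L = 19 links among S = 10 species.
L/S = 19/10 = 1.9000 ≈ 1.90.

L/S = 1.90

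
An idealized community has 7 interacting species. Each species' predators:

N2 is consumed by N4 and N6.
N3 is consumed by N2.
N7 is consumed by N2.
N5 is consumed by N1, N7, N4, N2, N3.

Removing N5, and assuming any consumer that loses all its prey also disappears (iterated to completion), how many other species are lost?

Remove N5.
Round 1: N3 (all prey gone), N7 (all prey gone), N1 (all prey gone) → extinct.
Round 2: N2 (all prey gone) → extinct.
Round 3: N4 (all prey gone), N6 (all prey gone) → extinct.
No further losses. Total secondary extinctions: 6.

6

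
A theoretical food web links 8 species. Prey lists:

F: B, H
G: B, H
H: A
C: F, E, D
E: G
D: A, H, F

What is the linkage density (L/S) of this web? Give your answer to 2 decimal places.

There are L = 12 links among S = 8 species.
L/S = 12/8 = 1.5000 ≈ 1.50.

L/S = 1.50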